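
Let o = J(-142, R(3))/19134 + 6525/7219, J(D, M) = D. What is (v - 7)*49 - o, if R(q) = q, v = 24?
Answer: 57468543983/69064173 ≈ 832.10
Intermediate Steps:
o = 61912126/69064173 (o = -142/19134 + 6525/7219 = -142*1/19134 + 6525*(1/7219) = -71/9567 + 6525/7219 = 61912126/69064173 ≈ 0.89644)
(v - 7)*49 - o = (24 - 7)*49 - 1*61912126/69064173 = 17*49 - 61912126/69064173 = 833 - 61912126/69064173 = 57468543983/69064173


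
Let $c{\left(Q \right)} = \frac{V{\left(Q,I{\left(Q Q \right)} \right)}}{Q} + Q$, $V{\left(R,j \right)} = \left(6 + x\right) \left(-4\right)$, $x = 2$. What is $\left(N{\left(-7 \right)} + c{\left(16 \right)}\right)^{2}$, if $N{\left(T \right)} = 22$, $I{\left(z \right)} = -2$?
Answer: $1296$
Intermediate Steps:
$V{\left(R,j \right)} = -32$ ($V{\left(R,j \right)} = \left(6 + 2\right) \left(-4\right) = 8 \left(-4\right) = -32$)
$c{\left(Q \right)} = Q - \frac{32}{Q}$ ($c{\left(Q \right)} = - \frac{32}{Q} + Q = Q - \frac{32}{Q}$)
$\left(N{\left(-7 \right)} + c{\left(16 \right)}\right)^{2} = \left(22 + \left(16 - \frac{32}{16}\right)\right)^{2} = \left(22 + \left(16 - 2\right)\right)^{2} = \left(22 + 14\right)^{2} = 36^{2} = 1296$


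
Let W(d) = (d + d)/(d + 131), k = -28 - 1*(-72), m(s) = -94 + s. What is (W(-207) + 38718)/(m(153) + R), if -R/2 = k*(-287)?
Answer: 1471491/961970 ≈ 1.5297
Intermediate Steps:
k = 44 (k = -28 + 72 = 44)
R = 25256 (R = -88*(-287) = -2*(-12628) = 25256)
W(d) = 2*d/(131 + d) (W(d) = (2*d)/(131 + d) = 2*d/(131 + d))
(W(-207) + 38718)/(m(153) + R) = (2*(-207)/(131 - 207) + 38718)/((-94 + 153) + 25256) = (2*(-207)/(-76) + 38718)/(59 + 25256) = (2*(-207)*(-1/76) + 38718)/25315 = (207/38 + 38718)*(1/25315) = (1471491/38)*(1/25315) = 1471491/961970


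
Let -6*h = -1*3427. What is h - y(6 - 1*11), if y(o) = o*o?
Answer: 3277/6 ≈ 546.17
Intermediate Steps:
y(o) = o²
h = 3427/6 (h = -(-1)*3427/6 = -⅙*(-3427) = 3427/6 ≈ 571.17)
h - y(6 - 1*11) = 3427/6 - (6 - 1*11)² = 3427/6 - (6 - 11)² = 3427/6 - 1*(-5)² = 3427/6 - 1*25 = 3427/6 - 25 = 3277/6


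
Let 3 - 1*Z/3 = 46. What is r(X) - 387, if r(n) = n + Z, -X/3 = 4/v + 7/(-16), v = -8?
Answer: -8211/16 ≈ -513.19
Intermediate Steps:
Z = -129 (Z = 9 - 3*46 = 9 - 138 = -129)
X = 45/16 (X = -3*(4/(-8) + 7/(-16)) = -3*(4*(-⅛) + 7*(-1/16)) = -3*(-½ - 7/16) = -3*(-15/16) = 45/16 ≈ 2.8125)
r(n) = -129 + n (r(n) = n - 129 = -129 + n)
r(X) - 387 = (-129 + 45/16) - 387 = -2019/16 - 387 = -8211/16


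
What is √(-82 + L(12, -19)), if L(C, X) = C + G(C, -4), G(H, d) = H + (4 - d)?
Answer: 5*I*√2 ≈ 7.0711*I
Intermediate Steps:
G(H, d) = 4 + H - d
L(C, X) = 8 + 2*C (L(C, X) = C + (4 + C - 1*(-4)) = C + (4 + C + 4) = C + (8 + C) = 8 + 2*C)
√(-82 + L(12, -19)) = √(-82 + (8 + 2*12)) = √(-82 + (8 + 24)) = √(-82 + 32) = √(-50) = 5*I*√2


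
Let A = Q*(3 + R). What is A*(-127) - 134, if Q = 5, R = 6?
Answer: -5849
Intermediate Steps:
A = 45 (A = 5*(3 + 6) = 5*9 = 45)
A*(-127) - 134 = 45*(-127) - 134 = -5715 - 134 = -5849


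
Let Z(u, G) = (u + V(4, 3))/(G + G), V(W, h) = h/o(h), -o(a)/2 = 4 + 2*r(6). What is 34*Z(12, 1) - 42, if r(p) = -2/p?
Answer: 3087/20 ≈ 154.35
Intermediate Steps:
o(a) = -20/3 (o(a) = -2*(4 + 2*(-2/6)) = -2*(4 + 2*(-2*⅙)) = -2*(4 + 2*(-⅓)) = -2*(4 - ⅔) = -2*10/3 = -20/3)
V(W, h) = -3*h/20 (V(W, h) = h/(-20/3) = h*(-3/20) = -3*h/20)
Z(u, G) = (-9/20 + u)/(2*G) (Z(u, G) = (u - 3/20*3)/(G + G) = (u - 9/20)/((2*G)) = (-9/20 + u)*(1/(2*G)) = (-9/20 + u)/(2*G))
34*Z(12, 1) - 42 = 34*((1/40)*(-9 + 20*12)/1) - 42 = 34*((1/40)*1*(-9 + 240)) - 42 = 34*((1/40)*1*231) - 42 = 34*(231/40) - 42 = 3927/20 - 42 = 3087/20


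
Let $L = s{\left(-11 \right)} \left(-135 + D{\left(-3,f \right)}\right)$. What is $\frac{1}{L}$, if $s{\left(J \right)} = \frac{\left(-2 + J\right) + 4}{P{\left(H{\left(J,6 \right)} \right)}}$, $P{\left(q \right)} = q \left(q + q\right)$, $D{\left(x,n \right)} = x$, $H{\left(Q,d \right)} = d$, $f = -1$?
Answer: $\frac{4}{69} \approx 0.057971$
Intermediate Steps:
$P{\left(q \right)} = 2 q^{2}$ ($P{\left(q \right)} = q 2 q = 2 q^{2}$)
$s{\left(J \right)} = \frac{1}{36} + \frac{J}{72}$ ($s{\left(J \right)} = \frac{\left(-2 + J\right) + 4}{2 \cdot 6^{2}} = \frac{2 + J}{2 \cdot 36} = \frac{2 + J}{72} = \left(2 + J\right) \frac{1}{72} = \frac{1}{36} + \frac{J}{72}$)
$L = \frac{69}{4}$ ($L = \left(\frac{1}{36} + \frac{1}{72} \left(-11\right)\right) \left(-135 - 3\right) = \left(\frac{1}{36} - \frac{11}{72}\right) \left(-138\right) = \left(- \frac{1}{8}\right) \left(-138\right) = \frac{69}{4} \approx 17.25$)
$\frac{1}{L} = \frac{1}{\frac{69}{4}} = \frac{4}{69}$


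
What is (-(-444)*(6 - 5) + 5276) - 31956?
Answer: -26236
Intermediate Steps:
(-(-444)*(6 - 5) + 5276) - 31956 = (-(-444) + 5276) - 31956 = (-111*(-4) + 5276) - 31956 = (444 + 5276) - 31956 = 5720 - 31956 = -26236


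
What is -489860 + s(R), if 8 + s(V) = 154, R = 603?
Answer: -489714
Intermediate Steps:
s(V) = 146 (s(V) = -8 + 154 = 146)
-489860 + s(R) = -489860 + 146 = -489714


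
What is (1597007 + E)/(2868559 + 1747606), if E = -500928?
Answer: 1096079/4616165 ≈ 0.23744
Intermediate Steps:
(1597007 + E)/(2868559 + 1747606) = (1597007 - 500928)/(2868559 + 1747606) = 1096079/4616165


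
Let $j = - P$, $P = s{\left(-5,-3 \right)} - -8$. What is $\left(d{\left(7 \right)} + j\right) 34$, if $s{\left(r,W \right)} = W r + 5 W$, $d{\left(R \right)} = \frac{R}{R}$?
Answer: $-238$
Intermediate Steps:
$d{\left(R \right)} = 1$
$s{\left(r,W \right)} = 5 W + W r$
$P = 8$ ($P = - 3 \left(5 - 5\right) - -8 = \left(-3\right) 0 + 8 = 0 + 8 = 8$)
$j = -8$ ($j = \left(-1\right) 8 = -8$)
$\left(d{\left(7 \right)} + j\right) 34 = \left(1 - 8\right) 34 = \left(-7\right) 34 = -238$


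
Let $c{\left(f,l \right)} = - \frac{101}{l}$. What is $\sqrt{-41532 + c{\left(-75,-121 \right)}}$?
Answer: $\frac{i \sqrt{5025271}}{11} \approx 203.79 i$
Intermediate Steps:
$\sqrt{-41532 + c{\left(-75,-121 \right)}} = \sqrt{-41532 - \frac{101}{-121}} = \sqrt{-41532 - - \frac{101}{121}} = \sqrt{-41532 + \frac{101}{121}} = \sqrt{- \frac{5025271}{121}} = \frac{i \sqrt{5025271}}{11}$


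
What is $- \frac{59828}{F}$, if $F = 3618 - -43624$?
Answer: $- \frac{29914}{23621} \approx -1.2664$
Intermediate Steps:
$F = 47242$ ($F = 3618 + 43624 = 47242$)
$- \frac{59828}{F} = - \frac{59828}{47242} = \left(-59828\right) \frac{1}{47242} = - \frac{29914}{23621}$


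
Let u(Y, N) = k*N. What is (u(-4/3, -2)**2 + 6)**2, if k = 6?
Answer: 22500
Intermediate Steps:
u(Y, N) = 6*N
(u(-4/3, -2)**2 + 6)**2 = ((6*(-2))**2 + 6)**2 = ((-12)**2 + 6)**2 = (144 + 6)**2 = 150**2 = 22500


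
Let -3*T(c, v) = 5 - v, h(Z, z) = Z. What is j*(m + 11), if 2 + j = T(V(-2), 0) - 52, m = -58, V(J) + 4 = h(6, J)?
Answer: 7849/3 ≈ 2616.3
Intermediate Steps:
V(J) = 2 (V(J) = -4 + 6 = 2)
T(c, v) = -5/3 + v/3 (T(c, v) = -(5 - v)/3 = -5/3 + v/3)
j = -167/3 (j = -2 + ((-5/3 + (⅓)*0) - 52) = -2 + ((-5/3 + 0) - 52) = -2 + (-5/3 - 52) = -2 - 161/3 = -167/3 ≈ -55.667)
j*(m + 11) = -167*(-58 + 11)/3 = -167/3*(-47) = 7849/3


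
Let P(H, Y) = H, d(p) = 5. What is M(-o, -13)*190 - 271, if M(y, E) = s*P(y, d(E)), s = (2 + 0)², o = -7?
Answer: 5049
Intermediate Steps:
s = 4 (s = 2² = 4)
M(y, E) = 4*y
M(-o, -13)*190 - 271 = (4*(-1*(-7)))*190 - 271 = (4*7)*190 - 271 = 28*190 - 271 = 5320 - 271 = 5049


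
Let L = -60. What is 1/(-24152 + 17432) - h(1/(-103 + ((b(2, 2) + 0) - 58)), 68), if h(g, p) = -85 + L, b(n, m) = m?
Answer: 974399/6720 ≈ 145.00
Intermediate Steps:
h(g, p) = -145 (h(g, p) = -85 - 60 = -145)
1/(-24152 + 17432) - h(1/(-103 + ((b(2, 2) + 0) - 58)), 68) = 1/(-24152 + 17432) - 1*(-145) = 1/(-6720) + 145 = -1/6720 + 145 = 974399/6720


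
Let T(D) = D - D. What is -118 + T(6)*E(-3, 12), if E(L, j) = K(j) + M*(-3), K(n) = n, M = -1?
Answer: -118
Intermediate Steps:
E(L, j) = 3 + j (E(L, j) = j - 1*(-3) = j + 3 = 3 + j)
T(D) = 0
-118 + T(6)*E(-3, 12) = -118 + 0*(3 + 12) = -118 + 0*15 = -118 + 0 = -118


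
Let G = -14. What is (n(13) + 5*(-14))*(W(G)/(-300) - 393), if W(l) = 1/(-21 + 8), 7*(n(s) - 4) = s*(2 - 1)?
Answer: 98311693/3900 ≈ 25208.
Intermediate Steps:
n(s) = 4 + s/7 (n(s) = 4 + (s*(2 - 1))/7 = 4 + (s*1)/7 = 4 + s/7)
W(l) = -1/13 (W(l) = 1/(-13) = -1/13)
(n(13) + 5*(-14))*(W(G)/(-300) - 393) = ((4 + (⅐)*13) + 5*(-14))*(-1/13/(-300) - 393) = ((4 + 13/7) - 70)*(-1/13*(-1/300) - 393) = (41/7 - 70)*(1/3900 - 393) = -449/7*(-1532699/3900) = 98311693/3900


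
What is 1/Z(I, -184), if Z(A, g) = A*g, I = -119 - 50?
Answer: 1/31096 ≈ 3.2158e-5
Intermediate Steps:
I = -169
1/Z(I, -184) = 1/(-169*(-184)) = 1/31096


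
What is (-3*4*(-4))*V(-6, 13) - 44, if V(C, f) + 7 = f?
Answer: 244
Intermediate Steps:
V(C, f) = -7 + f
(-3*4*(-4))*V(-6, 13) - 44 = (-3*4*(-4))*(-7 + 13) - 44 = -12*(-4)*6 - 44 = 48*6 - 44 = 288 - 44 = 244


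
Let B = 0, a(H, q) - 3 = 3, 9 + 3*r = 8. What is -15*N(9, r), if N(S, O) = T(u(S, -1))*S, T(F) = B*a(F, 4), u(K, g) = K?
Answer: 0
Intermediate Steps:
r = -⅓ (r = -3 + (⅓)*8 = -3 + 8/3 = -⅓ ≈ -0.33333)
a(H, q) = 6 (a(H, q) = 3 + 3 = 6)
T(F) = 0 (T(F) = 0*6 = 0)
N(S, O) = 0 (N(S, O) = 0*S = 0)
-15*N(9, r) = -15*0 = 0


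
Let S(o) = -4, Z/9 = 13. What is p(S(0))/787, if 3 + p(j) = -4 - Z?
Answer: -124/787 ≈ -0.15756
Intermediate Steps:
Z = 117 (Z = 9*13 = 117)
p(j) = -124 (p(j) = -3 + (-4 - 1*117) = -3 + (-4 - 117) = -3 - 121 = -124)
p(S(0))/787 = -124/787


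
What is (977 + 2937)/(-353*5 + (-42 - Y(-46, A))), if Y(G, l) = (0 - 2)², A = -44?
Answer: -3914/1811 ≈ -2.1612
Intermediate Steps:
Y(G, l) = 4 (Y(G, l) = (-2)² = 4)
(977 + 2937)/(-353*5 + (-42 - Y(-46, A))) = (977 + 2937)/(-353*5 + (-42 - 1*4)) = 3914/(-1765 + (-42 - 4)) = 3914/(-1765 - 46) = 3914/(-1811) = 3914*(-1/1811) = -3914/1811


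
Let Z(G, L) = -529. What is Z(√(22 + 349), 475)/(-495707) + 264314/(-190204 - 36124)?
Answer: -65451286243/56096186948 ≈ -1.1668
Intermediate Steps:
Z(√(22 + 349), 475)/(-495707) + 264314/(-190204 - 36124) = -529/(-495707) + 264314/(-190204 - 36124) = -529*(-1/495707) + 264314/(-226328) = 529/495707 + 264314*(-1/226328) = 529/495707 - 132157/113164 = -65451286243/56096186948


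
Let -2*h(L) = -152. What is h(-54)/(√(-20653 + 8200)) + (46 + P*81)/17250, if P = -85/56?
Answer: -4309/966000 - 76*I*√12453/12453 ≈ -0.0044607 - 0.68105*I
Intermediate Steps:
P = -85/56 (P = -85*1/56 = -85/56 ≈ -1.5179)
h(L) = 76 (h(L) = -½*(-152) = 76)
h(-54)/(√(-20653 + 8200)) + (46 + P*81)/17250 = 76/(√(-20653 + 8200)) + (46 - 85/56*81)/17250 = 76/(√(-12453)) + (46 - 6885/56)*(1/17250) = 76/((I*√12453)) - 4309/56*1/17250 = 76*(-I*√12453/12453) - 4309/966000 = -76*I*√12453/12453 - 4309/966000 = -4309/966000 - 76*I*√12453/12453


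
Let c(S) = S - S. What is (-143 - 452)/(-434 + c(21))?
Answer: 85/62 ≈ 1.3710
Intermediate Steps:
c(S) = 0
(-143 - 452)/(-434 + c(21)) = (-143 - 452)/(-434 + 0) = -595/(-434) = -595*(-1/434) = 85/62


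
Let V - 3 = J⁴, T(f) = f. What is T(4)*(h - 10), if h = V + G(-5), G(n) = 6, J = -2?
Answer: 60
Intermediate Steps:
V = 19 (V = 3 + (-2)⁴ = 3 + 16 = 19)
h = 25 (h = 19 + 6 = 25)
T(4)*(h - 10) = 4*(25 - 10) = 4*15 = 60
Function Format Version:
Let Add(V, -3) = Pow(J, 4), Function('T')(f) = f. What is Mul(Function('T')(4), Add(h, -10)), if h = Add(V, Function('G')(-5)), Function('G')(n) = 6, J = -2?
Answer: 60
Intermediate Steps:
V = 19 (V = Add(3, Pow(-2, 4)) = Add(3, 16) = 19)
h = 25 (h = Add(19, 6) = 25)
Mul(Function('T')(4), Add(h, -10)) = Mul(4, Add(25, -10)) = Mul(4, 15) = 60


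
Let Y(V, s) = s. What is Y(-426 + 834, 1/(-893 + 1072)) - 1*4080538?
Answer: -730416301/179 ≈ -4.0805e+6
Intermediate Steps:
Y(-426 + 834, 1/(-893 + 1072)) - 1*4080538 = 1/(-893 + 1072) - 1*4080538 = 1/179 - 4080538 = -730416301/179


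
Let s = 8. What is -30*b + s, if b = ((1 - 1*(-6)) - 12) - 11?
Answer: 488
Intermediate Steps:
b = -16 (b = ((1 + 6) - 12) - 11 = (7 - 12) - 11 = -5 - 11 = -16)
-30*b + s = -30*(-16) + 8 = 480 + 8 = 488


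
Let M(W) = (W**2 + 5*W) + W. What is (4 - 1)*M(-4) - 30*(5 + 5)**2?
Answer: -3024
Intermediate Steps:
M(W) = W**2 + 6*W
(4 - 1)*M(-4) - 30*(5 + 5)**2 = (4 - 1)*(-4*(6 - 4)) - 30*(5 + 5)**2 = 3*(-4*2) - 30*10**2 = 3*(-8) - 30*100 = -24 - 3000 = -3024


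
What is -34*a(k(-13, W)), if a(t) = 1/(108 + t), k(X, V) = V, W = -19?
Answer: -34/89 ≈ -0.38202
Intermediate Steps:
-34*a(k(-13, W)) = -34/(108 - 19) = -34/89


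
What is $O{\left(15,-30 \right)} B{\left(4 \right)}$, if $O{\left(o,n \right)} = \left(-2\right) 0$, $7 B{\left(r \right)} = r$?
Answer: $0$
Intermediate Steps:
$B{\left(r \right)} = \frac{r}{7}$
$O{\left(o,n \right)} = 0$
$O{\left(15,-30 \right)} B{\left(4 \right)} = 0 \cdot \frac{1}{7} \cdot 4 = 0 \cdot \frac{4}{7} = 0$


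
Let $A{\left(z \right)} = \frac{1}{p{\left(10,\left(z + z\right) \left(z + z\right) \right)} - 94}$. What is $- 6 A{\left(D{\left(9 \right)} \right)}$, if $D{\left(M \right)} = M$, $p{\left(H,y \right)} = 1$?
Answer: $\frac{2}{31} \approx 0.064516$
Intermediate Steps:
$A{\left(z \right)} = - \frac{1}{93}$ ($A{\left(z \right)} = \frac{1}{1 - 94} = \frac{1}{-93} = - \frac{1}{93}$)
$- 6 A{\left(D{\left(9 \right)} \right)} = \left(-6\right) \left(- \frac{1}{93}\right) = \frac{2}{31}$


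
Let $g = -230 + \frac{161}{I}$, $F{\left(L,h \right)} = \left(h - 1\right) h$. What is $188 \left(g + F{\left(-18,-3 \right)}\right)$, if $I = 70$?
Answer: $- \frac{202758}{5} \approx -40552.0$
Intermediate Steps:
$F{\left(L,h \right)} = h \left(-1 + h\right)$ ($F{\left(L,h \right)} = \left(-1 + h\right) h = h \left(-1 + h\right)$)
$g = - \frac{2277}{10}$ ($g = -230 + \frac{161}{70} = -230 + 161 \cdot \frac{1}{70} = -230 + \frac{23}{10} = - \frac{2277}{10} \approx -227.7$)
$188 \left(g + F{\left(-18,-3 \right)}\right) = 188 \left(- \frac{2277}{10} - 3 \left(-1 - 3\right)\right) = 188 \left(- \frac{2277}{10} - -12\right) = 188 \left(- \frac{2277}{10} + 12\right) = 188 \left(- \frac{2157}{10}\right) = - \frac{202758}{5}$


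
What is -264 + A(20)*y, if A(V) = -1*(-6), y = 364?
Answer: 1920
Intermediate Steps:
A(V) = 6
-264 + A(20)*y = -264 + 6*364 = -264 + 2184 = 1920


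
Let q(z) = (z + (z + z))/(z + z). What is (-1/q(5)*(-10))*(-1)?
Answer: -20/3 ≈ -6.6667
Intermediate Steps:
q(z) = 3/2 (q(z) = (z + 2*z)/((2*z)) = (3*z)*(1/(2*z)) = 3/2)
(-1/q(5)*(-10))*(-1) = (-1/3/2*(-10))*(-1) = (-1*2/3*(-10))*(-1) = -2/3*(-10)*(-1) = (20/3)*(-1) = -20/3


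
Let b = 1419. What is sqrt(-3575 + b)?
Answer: 14*I*sqrt(11) ≈ 46.433*I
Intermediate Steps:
sqrt(-3575 + b) = sqrt(-3575 + 1419) = sqrt(-2156) = 14*I*sqrt(11)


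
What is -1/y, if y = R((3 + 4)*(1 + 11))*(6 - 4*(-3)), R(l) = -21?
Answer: 1/378 ≈ 0.0026455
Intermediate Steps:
y = -378 (y = -21*(6 - 4*(-3)) = -21*(6 + 12) = -21*18 = -378)
-1/y = -1/(-378) = -1*(-1/378) = 1/378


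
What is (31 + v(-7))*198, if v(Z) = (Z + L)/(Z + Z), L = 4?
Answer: 43263/7 ≈ 6180.4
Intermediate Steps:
v(Z) = (4 + Z)/(2*Z) (v(Z) = (Z + 4)/(Z + Z) = (4 + Z)/((2*Z)) = (4 + Z)*(1/(2*Z)) = (4 + Z)/(2*Z))
(31 + v(-7))*198 = (31 + (½)*(4 - 7)/(-7))*198 = (31 + (½)*(-⅐)*(-3))*198 = (31 + 3/14)*198 = (437/14)*198 = 43263/7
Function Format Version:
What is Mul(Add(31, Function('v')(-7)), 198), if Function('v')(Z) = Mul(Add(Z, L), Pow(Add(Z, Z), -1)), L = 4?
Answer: Rational(43263, 7) ≈ 6180.4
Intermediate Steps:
Function('v')(Z) = Mul(Rational(1, 2), Pow(Z, -1), Add(4, Z)) (Function('v')(Z) = Mul(Add(Z, 4), Pow(Add(Z, Z), -1)) = Mul(Add(4, Z), Pow(Mul(2, Z), -1)) = Mul(Add(4, Z), Mul(Rational(1, 2), Pow(Z, -1))) = Mul(Rational(1, 2), Pow(Z, -1), Add(4, Z)))
Mul(Add(31, Function('v')(-7)), 198) = Mul(Add(31, Mul(Rational(1, 2), Pow(-7, -1), Add(4, -7))), 198) = Mul(Add(31, Mul(Rational(1, 2), Rational(-1, 7), -3)), 198) = Mul(Add(31, Rational(3, 14)), 198) = Mul(Rational(437, 14), 198) = Rational(43263, 7)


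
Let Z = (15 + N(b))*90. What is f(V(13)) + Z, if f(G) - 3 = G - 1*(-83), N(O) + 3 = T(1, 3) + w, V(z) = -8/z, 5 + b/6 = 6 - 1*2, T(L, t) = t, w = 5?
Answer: 24510/13 ≈ 1885.4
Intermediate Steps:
b = -6 (b = -30 + 6*(6 - 1*2) = -30 + 6*(6 - 2) = -30 + 6*4 = -30 + 24 = -6)
N(O) = 5 (N(O) = -3 + (3 + 5) = -3 + 8 = 5)
f(G) = 86 + G (f(G) = 3 + (G - 1*(-83)) = 3 + (G + 83) = 3 + (83 + G) = 86 + G)
Z = 1800 (Z = (15 + 5)*90 = 20*90 = 1800)
f(V(13)) + Z = (86 - 8/13) + 1800 = 1110/13 + 1800 = 24510/13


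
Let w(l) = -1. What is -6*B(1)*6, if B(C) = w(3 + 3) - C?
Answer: 72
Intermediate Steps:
B(C) = -1 - C
-6*B(1)*6 = -6*(-1 - 1*1)*6 = -6*(-1 - 1)*6 = -6*(-2)*6 = 12*6 = 72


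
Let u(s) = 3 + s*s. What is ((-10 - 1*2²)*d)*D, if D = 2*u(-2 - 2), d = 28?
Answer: -14896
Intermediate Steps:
u(s) = 3 + s²
D = 38 (D = 2*(3 + (-2 - 2)²) = 2*(3 + (-4)²) = 2*(3 + 16) = 2*19 = 38)
((-10 - 1*2²)*d)*D = ((-10 - 1*2²)*28)*38 = ((-10 - 1*4)*28)*38 = ((-10 - 4)*28)*38 = -14*28*38 = -392*38 = -14896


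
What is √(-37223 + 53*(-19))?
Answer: I*√38230 ≈ 195.52*I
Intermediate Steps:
√(-37223 + 53*(-19)) = √(-37223 - 1007) = √(-38230) = I*√38230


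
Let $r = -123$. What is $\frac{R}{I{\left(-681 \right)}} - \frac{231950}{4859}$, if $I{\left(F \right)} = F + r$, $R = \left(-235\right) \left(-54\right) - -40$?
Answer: $- \frac{1853305}{29154} \approx -63.57$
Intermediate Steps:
$R = 12730$ ($R = 12690 + \left(-88 + 128\right) = 12690 + 40 = 12730$)
$I{\left(F \right)} = -123 + F$ ($I{\left(F \right)} = F - 123 = -123 + F$)
$\frac{R}{I{\left(-681 \right)}} - \frac{231950}{4859} = \frac{12730}{-123 - 681} - \frac{231950}{4859} = \frac{12730}{-804} - \frac{231950}{4859} = 12730 \left(- \frac{1}{804}\right) - \frac{231950}{4859} = - \frac{95}{6} - \frac{231950}{4859} = - \frac{1853305}{29154}$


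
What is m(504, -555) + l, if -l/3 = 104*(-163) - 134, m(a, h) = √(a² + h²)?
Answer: 51258 + 3*√62449 ≈ 52008.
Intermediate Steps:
l = 51258 (l = -3*(104*(-163) - 134) = -3*(-16952 - 134) = -3*(-17086) = 51258)
m(504, -555) + l = √(504² + (-555)²) + 51258 = √(254016 + 308025) + 51258 = √562041 + 51258 = 3*√62449 + 51258 = 51258 + 3*√62449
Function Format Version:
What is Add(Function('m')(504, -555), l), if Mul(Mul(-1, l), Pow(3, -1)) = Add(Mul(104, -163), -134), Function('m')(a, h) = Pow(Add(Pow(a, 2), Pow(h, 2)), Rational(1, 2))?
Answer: Add(51258, Mul(3, Pow(62449, Rational(1, 2)))) ≈ 52008.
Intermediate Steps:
l = 51258 (l = Mul(-3, Add(Mul(104, -163), -134)) = Mul(-3, Add(-16952, -134)) = Mul(-3, -17086) = 51258)
Add(Function('m')(504, -555), l) = Add(Pow(Add(Pow(504, 2), Pow(-555, 2)), Rational(1, 2)), 51258) = Add(Pow(Add(254016, 308025), Rational(1, 2)), 51258) = Add(Pow(562041, Rational(1, 2)), 51258) = Add(Mul(3, Pow(62449, Rational(1, 2))), 51258) = Add(51258, Mul(3, Pow(62449, Rational(1, 2))))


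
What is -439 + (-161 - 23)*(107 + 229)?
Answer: -62263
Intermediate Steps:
-439 + (-161 - 23)*(107 + 229) = -439 - 184*336 = -439 - 61824 = -62263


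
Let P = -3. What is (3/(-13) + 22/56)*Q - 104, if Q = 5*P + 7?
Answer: -9582/91 ≈ -105.30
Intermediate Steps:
Q = -8 (Q = 5*(-3) + 7 = -15 + 7 = -8)
(3/(-13) + 22/56)*Q - 104 = (3/(-13) + 22/56)*(-8) - 104 = (3*(-1/13) + 22*(1/56))*(-8) - 104 = (-3/13 + 11/28)*(-8) - 104 = (59/364)*(-8) - 104 = -118/91 - 104 = -9582/91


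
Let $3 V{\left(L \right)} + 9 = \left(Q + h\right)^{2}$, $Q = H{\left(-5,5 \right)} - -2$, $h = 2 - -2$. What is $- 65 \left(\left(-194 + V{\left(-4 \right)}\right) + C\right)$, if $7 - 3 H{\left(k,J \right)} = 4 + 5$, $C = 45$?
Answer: $\frac{250120}{27} \approx 9263.7$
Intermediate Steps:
$H{\left(k,J \right)} = - \frac{2}{3}$ ($H{\left(k,J \right)} = \frac{7}{3} - \frac{4 + 5}{3} = \frac{7}{3} - 3 = - \frac{2}{3}$)
$h = 4$ ($h = 2 + 2 = 4$)
$Q = \frac{4}{3}$ ($Q = - \frac{2}{3} - -2 = - \frac{2}{3} + 2 = \frac{4}{3} \approx 1.3333$)
$V{\left(L \right)} = \frac{175}{27}$ ($V{\left(L \right)} = -3 + \frac{\left(\frac{4}{3} + 4\right)^{2}}{3} = -3 + \frac{\left(\frac{16}{3}\right)^{2}}{3} = -3 + \frac{1}{3} \cdot \frac{256}{9} = -3 + \frac{256}{27} = \frac{175}{27}$)
$- 65 \left(\left(-194 + V{\left(-4 \right)}\right) + C\right) = - 65 \left(\left(-194 + \frac{175}{27}\right) + 45\right) = - 65 \left(- \frac{5063}{27} + 45\right) = \left(-65\right) \left(- \frac{3848}{27}\right) = \frac{250120}{27}$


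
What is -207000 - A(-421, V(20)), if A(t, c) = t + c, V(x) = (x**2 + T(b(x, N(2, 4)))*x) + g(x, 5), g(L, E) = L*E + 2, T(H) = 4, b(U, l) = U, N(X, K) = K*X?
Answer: -207161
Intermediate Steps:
g(L, E) = 2 + E*L (g(L, E) = E*L + 2 = 2 + E*L)
V(x) = 2 + x**2 + 9*x (V(x) = (x**2 + 4*x) + (2 + 5*x) = 2 + x**2 + 9*x)
A(t, c) = c + t
-207000 - A(-421, V(20)) = -207000 - ((2 + 20**2 + 9*20) - 421) = -207000 - ((2 + 400 + 180) - 421) = -207000 - (582 - 421) = -207000 - 1*161 = -207000 - 161 = -207161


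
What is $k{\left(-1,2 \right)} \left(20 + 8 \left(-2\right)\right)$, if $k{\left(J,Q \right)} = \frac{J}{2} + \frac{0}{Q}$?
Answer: $-2$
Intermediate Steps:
$k{\left(J,Q \right)} = \frac{J}{2}$ ($k{\left(J,Q \right)} = J \frac{1}{2} + 0 = \frac{J}{2} + 0 = \frac{J}{2}$)
$k{\left(-1,2 \right)} \left(20 + 8 \left(-2\right)\right) = \frac{1}{2} \left(-1\right) \left(20 + 8 \left(-2\right)\right) = - \frac{20 - 16}{2} = \left(- \frac{1}{2}\right) 4 = -2$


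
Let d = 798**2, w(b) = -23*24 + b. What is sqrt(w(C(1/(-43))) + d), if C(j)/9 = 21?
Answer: sqrt(636441) ≈ 797.77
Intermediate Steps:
C(j) = 189 (C(j) = 9*21 = 189)
w(b) = -552 + b
d = 636804
sqrt(w(C(1/(-43))) + d) = sqrt((-552 + 189) + 636804) = sqrt(-363 + 636804) = sqrt(636441)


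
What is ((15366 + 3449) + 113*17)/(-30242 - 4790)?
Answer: -2592/4379 ≈ -0.59192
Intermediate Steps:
((15366 + 3449) + 113*17)/(-30242 - 4790) = (18815 + 1921)/(-35032) = 20736*(-1/35032) = -2592/4379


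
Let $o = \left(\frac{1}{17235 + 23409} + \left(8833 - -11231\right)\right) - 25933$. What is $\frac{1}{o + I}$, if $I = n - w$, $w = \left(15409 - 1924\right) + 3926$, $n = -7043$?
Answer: $- \frac{40644}{1232448011} \approx -3.2978 \cdot 10^{-5}$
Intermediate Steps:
$w = 17411$ ($w = 13485 + 3926 = 17411$)
$I = -24454$ ($I = -7043 - 17411 = -24454$)
$o = - \frac{238539635}{40644}$ ($o = \left(\frac{1}{40644} + \left(8833 + 11231\right)\right) - 25933 = \left(\frac{1}{40644} + 20064\right) - 25933 = \frac{815481217}{40644} - 25933 = - \frac{238539635}{40644} \approx -5869.0$)
$\frac{1}{o + I} = \frac{1}{- \frac{238539635}{40644} - 24454} = \frac{1}{- \frac{1232448011}{40644}} = - \frac{40644}{1232448011}$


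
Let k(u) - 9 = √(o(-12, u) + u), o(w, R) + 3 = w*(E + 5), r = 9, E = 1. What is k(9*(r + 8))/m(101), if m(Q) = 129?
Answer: 3/43 + √78/129 ≈ 0.13823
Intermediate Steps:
o(w, R) = -3 + 6*w (o(w, R) = -3 + w*(1 + 5) = -3 + w*6 = -3 + 6*w)
k(u) = 9 + √(-75 + u) (k(u) = 9 + √((-3 + 6*(-12)) + u) = 9 + √((-3 - 72) + u) = 9 + √(-75 + u))
k(9*(r + 8))/m(101) = (9 + √(-75 + 9*(9 + 8)))/129 = (9 + √(-75 + 9*17))*(1/129) = (9 + √(-75 + 153))*(1/129) = (9 + √78)*(1/129) = 3/43 + √78/129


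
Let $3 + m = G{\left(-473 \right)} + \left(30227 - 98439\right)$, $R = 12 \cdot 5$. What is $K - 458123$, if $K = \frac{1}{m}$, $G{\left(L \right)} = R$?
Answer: $- \frac{31223373066}{68155} \approx -4.5812 \cdot 10^{5}$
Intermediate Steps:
$R = 60$
$G{\left(L \right)} = 60$
$m = -68155$ ($m = -3 + \left(60 + \left(30227 - 98439\right)\right) = -3 + \left(60 - 68212\right) = -3 - 68152 = -68155$)
$K = - \frac{1}{68155}$ ($K = \frac{1}{-68155} = - \frac{1}{68155} \approx -1.4672 \cdot 10^{-5}$)
$K - 458123 = - \frac{1}{68155} - 458123 = - \frac{31223373066}{68155}$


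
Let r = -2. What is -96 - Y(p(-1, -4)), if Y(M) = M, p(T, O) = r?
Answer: -94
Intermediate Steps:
p(T, O) = -2
-96 - Y(p(-1, -4)) = -96 - 1*(-2) = -96 + 2 = -94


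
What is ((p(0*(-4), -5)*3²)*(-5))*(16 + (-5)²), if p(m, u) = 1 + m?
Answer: -1845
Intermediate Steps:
((p(0*(-4), -5)*3²)*(-5))*(16 + (-5)²) = (((1 + 0*(-4))*3²)*(-5))*(16 + (-5)²) = (((1 + 0)*9)*(-5))*(16 + 25) = ((1*9)*(-5))*41 = (9*(-5))*41 = -45*41 = -1845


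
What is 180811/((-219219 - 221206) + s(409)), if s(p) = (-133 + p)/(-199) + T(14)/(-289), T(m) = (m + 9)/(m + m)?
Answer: -291161399788/709222138869 ≈ -0.41054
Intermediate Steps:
T(m) = (9 + m)/(2*m) (T(m) = (9 + m)/((2*m)) = (9 + m)*(1/(2*m)) = (9 + m)/(2*m))
s(p) = 1071659/1610308 - p/199 (s(p) = (-133 + p)/(-199) + ((1/2)*(9 + 14)/14)/(-289) = (-133 + p)*(-1/199) + ((1/2)*(1/14)*23)*(-1/289) = (133/199 - p/199) + (23/28)*(-1/289) = (133/199 - p/199) - 23/8092 = 1071659/1610308 - p/199)
180811/((-219219 - 221206) + s(409)) = 180811/((-219219 - 221206) + (1071659/1610308 - 1/199*409)) = 180811/(-440425 + (1071659/1610308 - 409/199)) = 180811/(-440425 - 2237969/1610308) = 180811/(-709222138869/1610308) = 180811*(-1610308/709222138869) = -291161399788/709222138869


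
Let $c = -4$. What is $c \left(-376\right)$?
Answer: $1504$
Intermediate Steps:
$c \left(-376\right) = \left(-4\right) \left(-376\right) = 1504$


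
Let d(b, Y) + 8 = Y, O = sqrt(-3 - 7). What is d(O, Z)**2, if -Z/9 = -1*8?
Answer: 4096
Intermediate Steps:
O = I*sqrt(10) (O = sqrt(-10) = I*sqrt(10) ≈ 3.1623*I)
Z = 72 (Z = -(-9)*8 = -9*(-8) = 72)
d(b, Y) = -8 + Y
d(O, Z)**2 = (-8 + 72)**2 = 64**2 = 4096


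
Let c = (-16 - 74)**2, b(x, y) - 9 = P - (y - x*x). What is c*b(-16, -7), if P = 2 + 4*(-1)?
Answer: 2187000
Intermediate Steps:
P = -2 (P = 2 - 4 = -2)
b(x, y) = 7 + x**2 - y (b(x, y) = 9 + (-2 - (y - x*x)) = 9 + (-2 - (y - x**2)) = 9 + (-2 + (x**2 - y)) = 9 + (-2 + x**2 - y) = 7 + x**2 - y)
c = 8100 (c = (-90)**2 = 8100)
c*b(-16, -7) = 8100*(7 + (-16)**2 - 1*(-7)) = 8100*(7 + 256 + 7) = 8100*270 = 2187000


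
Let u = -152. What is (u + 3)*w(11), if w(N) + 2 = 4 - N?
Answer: 1341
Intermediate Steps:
w(N) = 2 - N (w(N) = -2 + (4 - N) = 2 - N)
(u + 3)*w(11) = (-152 + 3)*(2 - 1*11) = -149*(2 - 11) = -149*(-9) = 1341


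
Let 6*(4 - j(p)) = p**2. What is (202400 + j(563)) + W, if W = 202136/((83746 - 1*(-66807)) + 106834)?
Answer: 230994462901/1544322 ≈ 1.4958e+5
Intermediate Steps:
W = 202136/257387 (W = 202136/((83746 + 66807) + 106834) = 202136/(150553 + 106834) = 202136/257387 ≈ 0.78534)
j(p) = 4 - p**2/6
(202400 + j(563)) + W = (202400 + (4 - 1/6*563**2)) + 202136/257387 = (202400 + (4 - 1/6*316969)) + 202136/257387 = (202400 + (4 - 316969/6)) + 202136/257387 = (202400 - 316945/6) + 202136/257387 = 897455/6 + 202136/257387 = 230994462901/1544322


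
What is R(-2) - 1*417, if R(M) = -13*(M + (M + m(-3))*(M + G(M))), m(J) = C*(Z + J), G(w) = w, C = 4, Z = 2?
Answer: -703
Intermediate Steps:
m(J) = 8 + 4*J (m(J) = 4*(2 + J) = 8 + 4*J)
R(M) = -13*M - 26*M*(-4 + M) (R(M) = -13*(M + (M + (8 + 4*(-3)))*(M + M)) = -13*(M + (M + (8 - 12))*(2*M)) = -13*(M + (M - 4)*(2*M)) = -13*(M + (-4 + M)*(2*M)) = -13*(M + 2*M*(-4 + M)) = -13*M - 26*M*(-4 + M))
R(-2) - 1*417 = 13*(-2)*(7 - 2*(-2)) - 1*417 = 13*(-2)*(7 + 4) - 417 = 13*(-2)*11 - 417 = -286 - 417 = -703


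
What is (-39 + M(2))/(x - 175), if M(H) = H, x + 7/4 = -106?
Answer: 148/1131 ≈ 0.13086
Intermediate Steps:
x = -431/4 (x = -7/4 - 106 = -431/4 ≈ -107.75)
(-39 + M(2))/(x - 175) = (-39 + 2)/(-431/4 - 175) = -37/(-1131/4) = -37*(-4/1131) = 148/1131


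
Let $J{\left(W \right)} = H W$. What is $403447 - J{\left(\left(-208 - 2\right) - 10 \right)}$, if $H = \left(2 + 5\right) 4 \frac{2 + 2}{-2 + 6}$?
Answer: $409607$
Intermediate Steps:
$H = 28$ ($H = 7 \cdot 4 \cdot \frac{4}{4} = 28 \cdot 4 \cdot \frac{1}{4} = 28 \cdot 1 = 28$)
$J{\left(W \right)} = 28 W$
$403447 - J{\left(\left(-208 - 2\right) - 10 \right)} = 403447 - 28 \left(\left(-208 - 2\right) - 10\right) = 403447 - 28 \left(-210 - 10\right) = 403447 - 28 \left(-220\right) = 403447 - -6160 = 403447 + 6160 = 409607$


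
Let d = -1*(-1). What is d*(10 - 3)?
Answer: 7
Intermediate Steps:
d = 1
d*(10 - 3) = 1*(10 - 3) = 1*7 = 7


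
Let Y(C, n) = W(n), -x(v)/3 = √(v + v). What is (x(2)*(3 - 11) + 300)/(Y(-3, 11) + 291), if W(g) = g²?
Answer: 87/103 ≈ 0.84466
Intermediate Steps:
x(v) = -3*√2*√v (x(v) = -3*√(v + v) = -3*√2*√v)
Y(C, n) = n²
(x(2)*(3 - 11) + 300)/(Y(-3, 11) + 291) = ((-3*√2*√2)*(3 - 11) + 300)/(11² + 291) = (-6*(-8) + 300)/(121 + 291) = (48 + 300)/412 = 348*(1/412) = 87/103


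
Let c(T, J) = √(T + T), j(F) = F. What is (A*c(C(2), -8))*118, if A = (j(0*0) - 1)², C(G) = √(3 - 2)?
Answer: 118*√2 ≈ 166.88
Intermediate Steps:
C(G) = 1 (C(G) = √1 = 1)
c(T, J) = √2*√T (c(T, J) = √(2*T) = √2*√T)
A = 1 (A = (0*0 - 1)² = (0 - 1)² = (-1)² = 1)
(A*c(C(2), -8))*118 = (1*(√2*√1))*118 = (1*(√2*1))*118 = (1*√2)*118 = √2*118 = 118*√2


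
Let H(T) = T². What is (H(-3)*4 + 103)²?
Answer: 19321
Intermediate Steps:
(H(-3)*4 + 103)² = ((-3)²*4 + 103)² = (9*4 + 103)² = (36 + 103)² = 139² = 19321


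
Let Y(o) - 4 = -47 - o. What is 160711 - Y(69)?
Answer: 160823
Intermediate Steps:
Y(o) = -43 - o (Y(o) = 4 + (-47 - o) = -43 - o)
160711 - Y(69) = 160711 - (-43 - 1*69) = 160711 - (-43 - 69) = 160711 - 1*(-112) = 160711 + 112 = 160823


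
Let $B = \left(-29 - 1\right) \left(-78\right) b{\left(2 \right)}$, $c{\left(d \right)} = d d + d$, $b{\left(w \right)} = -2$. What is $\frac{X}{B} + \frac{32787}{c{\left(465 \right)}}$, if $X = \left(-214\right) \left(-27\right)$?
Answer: $- \frac{2034429}{1877980} \approx -1.0833$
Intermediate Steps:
$c{\left(d \right)} = d + d^{2}$ ($c{\left(d \right)} = d^{2} + d = d + d^{2}$)
$B = -4680$ ($B = \left(-29 - 1\right) \left(-78\right) \left(-2\right) = \left(-30\right) \left(-78\right) \left(-2\right) = 2340 \left(-2\right) = -4680$)
$X = 5778$
$\frac{X}{B} + \frac{32787}{c{\left(465 \right)}} = \frac{5778}{-4680} + \frac{32787}{465 \left(1 + 465\right)} = 5778 \left(- \frac{1}{4680}\right) + \frac{32787}{465 \cdot 466} = - \frac{321}{260} + \frac{32787}{216690} = - \frac{321}{260} + 32787 \cdot \frac{1}{216690} = - \frac{321}{260} + \frac{10929}{72230} = - \frac{2034429}{1877980}$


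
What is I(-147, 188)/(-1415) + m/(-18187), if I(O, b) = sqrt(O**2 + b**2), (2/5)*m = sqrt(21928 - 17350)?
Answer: -13*sqrt(337)/1415 - 5*sqrt(4578)/36374 ≈ -0.17796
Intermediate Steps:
m = 5*sqrt(4578)/2 (m = 5*sqrt(21928 - 17350)/2 = 5*sqrt(4578)/2 ≈ 169.15)
I(-147, 188)/(-1415) + m/(-18187) = sqrt((-147)**2 + 188**2)/(-1415) + (5*sqrt(4578)/2)/(-18187) = sqrt(21609 + 35344)*(-1/1415) + (5*sqrt(4578)/2)*(-1/18187) = sqrt(56953)*(-1/1415) - 5*sqrt(4578)/36374 = (13*sqrt(337))*(-1/1415) - 5*sqrt(4578)/36374 = -13*sqrt(337)/1415 - 5*sqrt(4578)/36374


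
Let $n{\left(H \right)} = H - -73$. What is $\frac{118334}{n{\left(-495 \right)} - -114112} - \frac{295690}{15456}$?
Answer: $- \frac{7947006449}{439298160} \approx -18.09$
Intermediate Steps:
$n{\left(H \right)} = 73 + H$ ($n{\left(H \right)} = H + 73 = 73 + H$)
$\frac{118334}{n{\left(-495 \right)} - -114112} - \frac{295690}{15456} = \frac{118334}{\left(73 - 495\right) - -114112} - \frac{295690}{15456} = \frac{118334}{-422 + 114112} - \frac{147845}{7728} = \frac{118334}{113690} - \frac{147845}{7728} = 118334 \cdot \frac{1}{113690} - \frac{147845}{7728} = \frac{59167}{56845} - \frac{147845}{7728} = - \frac{7947006449}{439298160}$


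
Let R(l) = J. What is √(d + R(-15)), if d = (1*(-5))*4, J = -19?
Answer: I*√39 ≈ 6.245*I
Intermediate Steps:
d = -20 (d = -5*4 = -20)
R(l) = -19
√(d + R(-15)) = √(-20 - 19) = √(-39) = I*√39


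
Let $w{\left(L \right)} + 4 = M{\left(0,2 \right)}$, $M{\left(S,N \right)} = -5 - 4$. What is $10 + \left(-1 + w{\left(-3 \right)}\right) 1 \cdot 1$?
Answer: $-4$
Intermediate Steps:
$M{\left(S,N \right)} = -9$
$w{\left(L \right)} = -13$ ($w{\left(L \right)} = -4 - 9 = -13$)
$10 + \left(-1 + w{\left(-3 \right)}\right) 1 \cdot 1 = 10 + \left(-1 - 13\right) 1 \cdot 1 = 10 + \left(-14\right) 1 \cdot 1 = 10 - 14 = -4$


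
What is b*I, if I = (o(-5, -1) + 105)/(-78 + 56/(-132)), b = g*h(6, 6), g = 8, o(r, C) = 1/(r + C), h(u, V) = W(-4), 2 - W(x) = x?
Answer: -41514/647 ≈ -64.164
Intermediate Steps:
W(x) = 2 - x
h(u, V) = 6 (h(u, V) = 2 - 1*(-4) = 2 + 4 = 6)
o(r, C) = 1/(C + r)
b = 48 (b = 8*6 = 48)
I = -6919/5176 (I = (1/(-1 - 5) + 105)/(-78 + 56/(-132)) = (1/(-6) + 105)/(-78 + 56*(-1/132)) = (-⅙ + 105)/(-78 - 14/33) = 629/(6*(-2588/33)) = (629/6)*(-33/2588) = -6919/5176 ≈ -1.3367)
b*I = 48*(-6919/5176) = -41514/647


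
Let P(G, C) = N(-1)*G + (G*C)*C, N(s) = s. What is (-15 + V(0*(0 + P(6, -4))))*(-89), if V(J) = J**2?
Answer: 1335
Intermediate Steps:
P(G, C) = -G + G*C**2 (P(G, C) = -G + (G*C)*C = -G + (C*G)*C = -G + G*C**2)
(-15 + V(0*(0 + P(6, -4))))*(-89) = (-15 + (0*(0 + 6*(-1 + (-4)**2)))**2)*(-89) = (-15 + (0*(0 + 6*(-1 + 16)))**2)*(-89) = (-15 + (0*(0 + 6*15))**2)*(-89) = (-15 + (0*(0 + 90))**2)*(-89) = (-15 + (0*90)**2)*(-89) = (-15 + 0**2)*(-89) = (-15 + 0)*(-89) = -15*(-89) = 1335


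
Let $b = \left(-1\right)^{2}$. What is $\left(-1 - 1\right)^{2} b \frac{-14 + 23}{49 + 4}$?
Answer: $\frac{36}{53} \approx 0.67924$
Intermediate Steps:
$b = 1$
$\left(-1 - 1\right)^{2} b \frac{-14 + 23}{49 + 4} = \left(-1 - 1\right)^{2} \cdot 1 \frac{-14 + 23}{49 + 4} = \left(-2\right)^{2} \cdot 1 \cdot \frac{9}{53} = 4 \cdot 1 \cdot 9 \cdot \frac{1}{53} = 4 \cdot \frac{9}{53} = \frac{36}{53}$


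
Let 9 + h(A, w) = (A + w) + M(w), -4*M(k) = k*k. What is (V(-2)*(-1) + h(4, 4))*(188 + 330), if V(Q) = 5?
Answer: -5180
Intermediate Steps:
M(k) = -k²/4 (M(k) = -k*k/4 = -k²/4)
h(A, w) = -9 + A + w - w²/4 (h(A, w) = -9 + ((A + w) - w²/4) = -9 + (A + w - w²/4) = -9 + A + w - w²/4)
(V(-2)*(-1) + h(4, 4))*(188 + 330) = (5*(-1) + (-9 + 4 + 4 - ¼*4²))*(188 + 330) = (-5 + (-9 + 4 + 4 - ¼*16))*518 = (-5 + (-9 + 4 + 4 - 4))*518 = (-5 - 5)*518 = -10*518 = -5180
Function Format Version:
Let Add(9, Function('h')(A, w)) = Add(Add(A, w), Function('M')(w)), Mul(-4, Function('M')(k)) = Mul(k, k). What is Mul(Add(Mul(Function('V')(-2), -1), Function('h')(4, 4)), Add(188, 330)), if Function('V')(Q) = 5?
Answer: -5180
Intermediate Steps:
Function('M')(k) = Mul(Rational(-1, 4), Pow(k, 2)) (Function('M')(k) = Mul(Rational(-1, 4), Mul(k, k)) = Mul(Rational(-1, 4), Pow(k, 2)))
Function('h')(A, w) = Add(-9, A, w, Mul(Rational(-1, 4), Pow(w, 2))) (Function('h')(A, w) = Add(-9, Add(Add(A, w), Mul(Rational(-1, 4), Pow(w, 2)))) = Add(-9, Add(A, w, Mul(Rational(-1, 4), Pow(w, 2)))) = Add(-9, A, w, Mul(Rational(-1, 4), Pow(w, 2))))
Mul(Add(Mul(Function('V')(-2), -1), Function('h')(4, 4)), Add(188, 330)) = Mul(Add(Mul(5, -1), Add(-9, 4, 4, Mul(Rational(-1, 4), Pow(4, 2)))), Add(188, 330)) = Mul(Add(-5, Add(-9, 4, 4, Mul(Rational(-1, 4), 16))), 518) = Mul(Add(-5, Add(-9, 4, 4, -4)), 518) = Mul(Add(-5, -5), 518) = Mul(-10, 518) = -5180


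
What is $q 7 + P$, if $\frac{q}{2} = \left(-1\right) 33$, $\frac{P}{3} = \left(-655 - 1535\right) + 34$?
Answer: $-6930$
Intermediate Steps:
$P = -6468$ ($P = 3 \left(\left(-655 - 1535\right) + 34\right) = 3 \left(-2190 + 34\right) = 3 \left(-2156\right) = -6468$)
$q = -66$ ($q = 2 \left(\left(-1\right) 33\right) = 2 \left(-33\right) = -66$)
$q 7 + P = \left(-66\right) 7 - 6468 = -462 - 6468 = -6930$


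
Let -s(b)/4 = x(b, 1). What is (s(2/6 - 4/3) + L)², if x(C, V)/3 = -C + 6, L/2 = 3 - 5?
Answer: 7744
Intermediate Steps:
L = -4 (L = 2*(3 - 5) = 2*(-2) = -4)
x(C, V) = 18 - 3*C (x(C, V) = 3*(-C + 6) = 3*(6 - C) = 18 - 3*C)
s(b) = -72 + 12*b (s(b) = -4*(18 - 3*b) = -72 + 12*b)
(s(2/6 - 4/3) + L)² = ((-72 + 12*(2/6 - 4/3)) - 4)² = ((-72 + 12*(2*(⅙) - 4*⅓)) - 4)² = ((-72 + 12*(⅓ - 4/3)) - 4)² = ((-72 + 12*(-1)) - 4)² = ((-72 - 12) - 4)² = (-84 - 4)² = (-88)² = 7744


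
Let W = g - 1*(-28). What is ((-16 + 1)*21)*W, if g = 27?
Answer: -17325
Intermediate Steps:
W = 55 (W = 27 - 1*(-28) = 27 + 28 = 55)
((-16 + 1)*21)*W = ((-16 + 1)*21)*55 = -15*21*55 = -315*55 = -17325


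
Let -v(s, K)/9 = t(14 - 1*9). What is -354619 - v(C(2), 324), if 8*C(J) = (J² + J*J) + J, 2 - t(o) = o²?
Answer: -354826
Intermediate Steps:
t(o) = 2 - o²
C(J) = J²/4 + J/8 (C(J) = ((J² + J*J) + J)/8 = ((J² + J²) + J)/8 = (2*J² + J)/8 = (J + 2*J²)/8 = J²/4 + J/8)
v(s, K) = 207 (v(s, K) = -9*(2 - (14 - 1*9)²) = -9*(2 - (14 - 9)²) = -9*(2 - 1*5²) = -9*(2 - 1*25) = -9*(2 - 25) = -9*(-23) = 207)
-354619 - v(C(2), 324) = -354619 - 1*207 = -354619 - 207 = -354826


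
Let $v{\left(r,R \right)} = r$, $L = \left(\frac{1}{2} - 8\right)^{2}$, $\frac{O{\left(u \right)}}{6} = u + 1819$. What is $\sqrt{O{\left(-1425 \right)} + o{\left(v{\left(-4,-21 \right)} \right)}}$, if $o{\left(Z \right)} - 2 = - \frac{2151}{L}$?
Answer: $\frac{3 \sqrt{6466}}{5} \approx 48.247$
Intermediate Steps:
$O{\left(u \right)} = 10914 + 6 u$ ($O{\left(u \right)} = 6 \left(u + 1819\right) = 6 \left(1819 + u\right) = 10914 + 6 u$)
$L = \frac{225}{4}$ ($L = \left(\frac{1}{2} - 8\right)^{2} = \left(- \frac{15}{2}\right)^{2} = \frac{225}{4} \approx 56.25$)
$o{\left(Z \right)} = - \frac{906}{25}$ ($o{\left(Z \right)} = 2 - \frac{2151}{\frac{225}{4}} = 2 - \frac{956}{25} = - \frac{906}{25}$)
$\sqrt{O{\left(-1425 \right)} + o{\left(v{\left(-4,-21 \right)} \right)}} = \sqrt{\left(10914 + 6 \left(-1425\right)\right) - \frac{906}{25}} = \sqrt{\left(10914 - 8550\right) - \frac{906}{25}} = \sqrt{2364 - \frac{906}{25}} = \sqrt{\frac{58194}{25}} = \frac{3 \sqrt{6466}}{5}$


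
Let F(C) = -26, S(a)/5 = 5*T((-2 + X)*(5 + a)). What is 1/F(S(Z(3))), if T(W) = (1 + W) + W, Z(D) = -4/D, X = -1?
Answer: -1/26 ≈ -0.038462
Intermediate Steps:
T(W) = 1 + 2*W
S(a) = -725 - 150*a (S(a) = 5*(5*(1 + 2*((-2 - 1)*(5 + a)))) = 5*(5*(1 + 2*(-3*(5 + a)))) = 5*(5*(1 + 2*(-15 - 3*a))) = 5*(5*(1 + (-30 - 6*a))) = 5*(5*(-29 - 6*a)) = 5*(-145 - 30*a) = -725 - 150*a)
1/F(S(Z(3))) = 1/(-26) = -1/26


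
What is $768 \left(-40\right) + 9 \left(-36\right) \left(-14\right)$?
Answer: $-26184$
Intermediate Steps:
$768 \left(-40\right) + 9 \left(-36\right) \left(-14\right) = -30720 - -4536 = -30720 + 4536 = -26184$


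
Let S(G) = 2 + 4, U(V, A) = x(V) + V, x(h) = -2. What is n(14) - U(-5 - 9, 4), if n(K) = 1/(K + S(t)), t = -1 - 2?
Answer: 321/20 ≈ 16.050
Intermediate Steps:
U(V, A) = -2 + V
t = -3
S(G) = 6
n(K) = 1/(6 + K) (n(K) = 1/(K + 6) = 1/(6 + K))
n(14) - U(-5 - 9, 4) = 1/(6 + 14) - (-2 + (-5 - 9)) = 1/20 - (-2 - 14) = 1/20 - 1*(-16) = 1/20 + 16 = 321/20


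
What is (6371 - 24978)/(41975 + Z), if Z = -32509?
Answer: -18607/9466 ≈ -1.9657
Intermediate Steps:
(6371 - 24978)/(41975 + Z) = (6371 - 24978)/(41975 - 32509) = -18607/9466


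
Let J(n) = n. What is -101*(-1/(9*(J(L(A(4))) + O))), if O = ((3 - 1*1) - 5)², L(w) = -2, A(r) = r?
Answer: 101/63 ≈ 1.6032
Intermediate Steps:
O = 9 (O = ((3 - 1) - 5)² = (2 - 5)² = (-3)² = 9)
-101*(-1/(9*(J(L(A(4))) + O))) = -101*(-1/(9*(-2 + 9))) = -101/((-9*7)) = -101/(-63) = -101*(-1/63) = 101/63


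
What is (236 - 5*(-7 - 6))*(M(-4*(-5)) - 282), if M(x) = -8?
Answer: -87290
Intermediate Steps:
(236 - 5*(-7 - 6))*(M(-4*(-5)) - 282) = (236 - 5*(-7 - 6))*(-8 - 282) = (236 - 5*(-13))*(-290) = (236 + 65)*(-290) = 301*(-290) = -87290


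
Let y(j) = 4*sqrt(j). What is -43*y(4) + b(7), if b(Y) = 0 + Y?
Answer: -337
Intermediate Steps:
b(Y) = Y
-43*y(4) + b(7) = -172*sqrt(4) + 7 = -172*2 + 7 = -43*8 + 7 = -344 + 7 = -337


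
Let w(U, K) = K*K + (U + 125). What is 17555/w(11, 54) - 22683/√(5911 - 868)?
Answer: 17555/3052 - 7561*√3/41 ≈ -313.66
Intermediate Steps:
w(U, K) = 125 + U + K² (w(U, K) = K² + (125 + U) = 125 + U + K²)
17555/w(11, 54) - 22683/√(5911 - 868) = 17555/(125 + 11 + 54²) - 22683/√(5911 - 868) = 17555/(125 + 11 + 2916) - 22683*√3/123 = 17555/3052 - 22683*√3/123 = 17555*(1/3052) - 7561*√3/41 = 17555/3052 - 7561*√3/41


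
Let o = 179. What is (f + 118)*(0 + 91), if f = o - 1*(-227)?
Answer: 47684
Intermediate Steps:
f = 406 (f = 179 - 1*(-227) = 179 + 227 = 406)
(f + 118)*(0 + 91) = (406 + 118)*(0 + 91) = 524*91 = 47684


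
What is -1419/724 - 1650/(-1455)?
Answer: -58003/70228 ≈ -0.82592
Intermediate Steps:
-1419/724 - 1650/(-1455) = -1419*1/724 - 1650*(-1/1455) = -1419/724 + 110/97 = -58003/70228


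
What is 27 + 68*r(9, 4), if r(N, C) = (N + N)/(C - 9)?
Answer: -1089/5 ≈ -217.80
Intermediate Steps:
r(N, C) = 2*N/(-9 + C) (r(N, C) = (2*N)/(-9 + C) = 2*N/(-9 + C))
27 + 68*r(9, 4) = 27 + 68*(2*9/(-9 + 4)) = 27 + 68*(2*9/(-5)) = 27 + 68*(2*9*(-1/5)) = 27 + 68*(-18/5) = 27 - 1224/5 = -1089/5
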